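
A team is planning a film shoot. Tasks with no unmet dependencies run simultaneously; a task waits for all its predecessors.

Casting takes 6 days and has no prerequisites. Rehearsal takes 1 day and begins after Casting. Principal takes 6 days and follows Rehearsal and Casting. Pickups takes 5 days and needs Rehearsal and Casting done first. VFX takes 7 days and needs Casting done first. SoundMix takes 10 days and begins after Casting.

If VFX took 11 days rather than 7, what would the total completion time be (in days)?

Baseline: Casting→SoundMix = 6+10 = 16 → 16 days.
The longest path through VFX is only 13 days, so VFX has float 3.
Now Casting→VFX = 6+11 = 17 is longest, so the finish becomes 17 days.

17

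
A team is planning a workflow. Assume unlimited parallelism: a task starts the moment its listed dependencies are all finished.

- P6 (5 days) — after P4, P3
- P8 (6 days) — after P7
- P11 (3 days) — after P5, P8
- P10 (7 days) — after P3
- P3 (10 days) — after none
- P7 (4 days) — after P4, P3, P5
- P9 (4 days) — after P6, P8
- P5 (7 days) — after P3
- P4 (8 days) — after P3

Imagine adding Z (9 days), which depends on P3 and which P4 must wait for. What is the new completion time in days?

41

Originally the schedule takes 32 days.
With Z inserted, P4 now waits for max(P3, Z).
New critical path: P3→Z→P4→P7→P8→P9 = 10+9+8+4+6+4 = 41 ⇒ 41 days.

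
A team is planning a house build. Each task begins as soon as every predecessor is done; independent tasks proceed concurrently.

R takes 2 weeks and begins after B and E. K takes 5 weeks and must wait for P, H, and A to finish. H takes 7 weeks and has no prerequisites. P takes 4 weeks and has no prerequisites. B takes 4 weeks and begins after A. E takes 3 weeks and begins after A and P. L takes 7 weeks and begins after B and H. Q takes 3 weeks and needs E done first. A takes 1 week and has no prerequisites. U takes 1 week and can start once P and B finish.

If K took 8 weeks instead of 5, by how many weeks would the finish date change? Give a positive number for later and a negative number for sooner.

The binding path is H→L = 7+7 = 14; finish at 14 weeks.
K is off the critical path — its longest chain is 12 weeks, giving 2 of slack.
The binding chain switches to H→K = 7+8 = 15; finish 15 weeks.
Change in finish: 15 − 14 = +1 weeks.

1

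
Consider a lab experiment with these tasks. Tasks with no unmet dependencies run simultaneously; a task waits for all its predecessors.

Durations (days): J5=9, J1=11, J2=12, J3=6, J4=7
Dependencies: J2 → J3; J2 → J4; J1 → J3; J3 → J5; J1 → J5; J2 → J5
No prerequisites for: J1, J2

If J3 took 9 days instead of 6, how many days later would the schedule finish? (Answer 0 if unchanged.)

3

Baseline: J2→J3→J5 = 12+6+9 = 27 → 27 days.
J3 is on the critical path; changing it to 9 makes that path 30 days.
The critical path is still J2→J3→J5; finish is now 30 days.
Change in finish: 30 − 27 = +3 days.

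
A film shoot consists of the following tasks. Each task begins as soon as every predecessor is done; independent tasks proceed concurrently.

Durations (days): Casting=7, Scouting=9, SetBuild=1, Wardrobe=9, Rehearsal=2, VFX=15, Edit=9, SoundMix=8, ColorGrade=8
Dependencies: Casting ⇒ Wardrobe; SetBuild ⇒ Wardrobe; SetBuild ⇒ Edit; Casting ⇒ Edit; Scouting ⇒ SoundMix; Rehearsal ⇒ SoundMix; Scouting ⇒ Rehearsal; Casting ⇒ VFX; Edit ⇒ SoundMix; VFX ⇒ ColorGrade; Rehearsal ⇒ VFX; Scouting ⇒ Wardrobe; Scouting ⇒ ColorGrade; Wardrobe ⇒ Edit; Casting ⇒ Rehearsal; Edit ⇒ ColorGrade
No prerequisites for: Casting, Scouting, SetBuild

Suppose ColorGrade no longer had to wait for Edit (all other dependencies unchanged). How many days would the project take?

35

Before: longest chain Scouting→Wardrobe→Edit→SoundMix = 9+9+9+8 = 35, finish 35.
Without Edit→ColorGrade, ColorGrade's earliest start moves from 27 to 26.
New critical path: Scouting→Wardrobe→Edit→SoundMix = 9+9+9+8 = 35 ⇒ 35 days.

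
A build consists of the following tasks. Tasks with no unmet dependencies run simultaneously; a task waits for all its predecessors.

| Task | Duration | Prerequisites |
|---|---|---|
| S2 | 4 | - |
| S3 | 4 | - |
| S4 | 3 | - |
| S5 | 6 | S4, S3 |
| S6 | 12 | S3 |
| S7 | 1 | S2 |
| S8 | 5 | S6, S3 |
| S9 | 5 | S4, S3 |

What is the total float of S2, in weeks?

S3→S6→S8 = 4+12+5 = 21 sets the makespan at 21 weeks.
Longest path through S2: 5 weeks (earliest finish 4, latest finish 20).
So S2 can slip 20 − 4 = 16 weeks.

16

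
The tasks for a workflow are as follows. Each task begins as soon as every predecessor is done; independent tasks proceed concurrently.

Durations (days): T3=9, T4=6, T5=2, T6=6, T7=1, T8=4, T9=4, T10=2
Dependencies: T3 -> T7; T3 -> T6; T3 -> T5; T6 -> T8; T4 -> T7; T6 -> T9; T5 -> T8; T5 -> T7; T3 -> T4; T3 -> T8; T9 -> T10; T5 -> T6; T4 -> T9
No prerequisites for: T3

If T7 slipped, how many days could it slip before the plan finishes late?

Critical path: T3→T5→T6→T9→T10 = 9+2+6+4+2 = 23, so the finish is 23 days.
T7 finishes as early as 16 and must finish by 23.
Slack of T7 = 22 − 15 = 7 days.

7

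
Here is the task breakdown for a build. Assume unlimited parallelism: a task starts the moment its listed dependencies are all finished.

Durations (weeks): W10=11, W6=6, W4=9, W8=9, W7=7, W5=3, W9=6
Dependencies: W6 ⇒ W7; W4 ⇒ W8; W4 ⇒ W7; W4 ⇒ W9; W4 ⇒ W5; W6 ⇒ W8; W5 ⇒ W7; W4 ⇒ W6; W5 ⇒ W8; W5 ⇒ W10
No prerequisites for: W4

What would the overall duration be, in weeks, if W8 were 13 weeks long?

28

Actual critical path: W4→W6→W8 = 9+6+9 = 24 ⇒ 24 weeks.
W8 lies on that path, so at 13 weeks the path becomes 28 weeks.
No other chain overtakes it, so the finish is 28 weeks.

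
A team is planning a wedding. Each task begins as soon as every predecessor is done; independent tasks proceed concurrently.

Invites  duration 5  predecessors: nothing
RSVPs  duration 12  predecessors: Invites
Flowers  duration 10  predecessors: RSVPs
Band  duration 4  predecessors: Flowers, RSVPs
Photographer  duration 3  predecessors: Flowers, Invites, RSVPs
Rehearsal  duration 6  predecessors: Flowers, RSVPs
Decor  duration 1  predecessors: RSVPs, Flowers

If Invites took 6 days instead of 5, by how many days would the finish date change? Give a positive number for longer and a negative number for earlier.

1

Critical path before the change: Invites→RSVPs→Flowers→Rehearsal = 5+12+10+6 = 33 giving 33 days.
Invites is on the critical path; changing it to 6 makes that path 34 days.
That remains the longest chain; total 34 days.
Change in finish: 34 − 33 = +1 days.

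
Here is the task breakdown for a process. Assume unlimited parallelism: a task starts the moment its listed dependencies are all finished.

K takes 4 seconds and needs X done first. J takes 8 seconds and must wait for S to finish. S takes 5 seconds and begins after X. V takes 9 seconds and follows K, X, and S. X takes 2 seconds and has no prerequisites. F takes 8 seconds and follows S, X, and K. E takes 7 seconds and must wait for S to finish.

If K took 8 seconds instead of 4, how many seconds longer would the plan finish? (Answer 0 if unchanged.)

The binding path is X→S→V = 2+5+9 = 16; finish at 16 seconds.
The longest path through K is only 15 seconds, so K has float 1.
The binding chain switches to X→K→V = 2+8+9 = 19; finish 19 seconds.
Change in finish: 19 − 16 = +3 seconds.

3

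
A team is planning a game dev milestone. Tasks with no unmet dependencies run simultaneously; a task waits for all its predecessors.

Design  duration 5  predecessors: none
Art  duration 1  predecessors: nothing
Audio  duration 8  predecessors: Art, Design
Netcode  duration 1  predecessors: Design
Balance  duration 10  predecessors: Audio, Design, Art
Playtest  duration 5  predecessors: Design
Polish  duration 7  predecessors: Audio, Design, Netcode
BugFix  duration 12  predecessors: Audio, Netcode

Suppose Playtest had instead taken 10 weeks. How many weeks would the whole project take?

25

As given, the longest chain is Design→Audio→BugFix = 5+8+12 = 25, so the finish is 25 weeks.
Playtest has 15 weeks of float (longest path through it is 10).
The critical path is still Design→Audio→BugFix; finish is now 25 weeks.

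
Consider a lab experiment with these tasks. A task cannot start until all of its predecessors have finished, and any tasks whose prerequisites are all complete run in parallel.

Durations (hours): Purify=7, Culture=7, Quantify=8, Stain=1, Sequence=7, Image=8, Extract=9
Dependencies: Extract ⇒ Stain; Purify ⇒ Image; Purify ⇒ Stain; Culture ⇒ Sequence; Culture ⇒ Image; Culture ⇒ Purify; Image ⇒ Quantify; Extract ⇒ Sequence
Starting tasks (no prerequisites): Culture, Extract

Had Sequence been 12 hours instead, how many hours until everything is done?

The binding path is Culture→Purify→Image→Quantify = 7+7+8+8 = 30; finish at 30 hours.
The longest path through Sequence is only 16 hours, so Sequence has float 14.
No other chain overtakes it, so the finish is 30 hours.

30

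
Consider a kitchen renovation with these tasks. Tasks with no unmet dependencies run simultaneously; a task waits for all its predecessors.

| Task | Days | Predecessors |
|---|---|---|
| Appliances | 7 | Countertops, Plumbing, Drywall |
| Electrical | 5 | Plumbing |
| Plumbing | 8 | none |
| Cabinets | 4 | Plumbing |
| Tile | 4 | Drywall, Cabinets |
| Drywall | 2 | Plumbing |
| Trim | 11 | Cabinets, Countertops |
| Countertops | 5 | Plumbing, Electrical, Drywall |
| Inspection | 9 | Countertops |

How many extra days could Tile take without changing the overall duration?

Critical path: Plumbing→Electrical→Countertops→Trim = 8+5+5+11 = 29, so the finish is 29 days.
Longest path through Tile: 16 days (earliest finish 16, latest finish 29).
Slack of Tile = 25 − 12 = 13 days.

13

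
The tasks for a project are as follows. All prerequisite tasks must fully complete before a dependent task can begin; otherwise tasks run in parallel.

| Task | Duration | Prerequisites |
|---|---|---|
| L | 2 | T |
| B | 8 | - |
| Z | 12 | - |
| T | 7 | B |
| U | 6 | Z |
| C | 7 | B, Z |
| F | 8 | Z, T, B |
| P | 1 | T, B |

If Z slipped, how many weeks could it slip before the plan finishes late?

The longest chain is B→T→F = 8+7+8 = 23; overall finish 23 weeks.
The longest chain containing Z totals 20 weeks.
Slack of Z = 3 − 0 = 3 weeks.

3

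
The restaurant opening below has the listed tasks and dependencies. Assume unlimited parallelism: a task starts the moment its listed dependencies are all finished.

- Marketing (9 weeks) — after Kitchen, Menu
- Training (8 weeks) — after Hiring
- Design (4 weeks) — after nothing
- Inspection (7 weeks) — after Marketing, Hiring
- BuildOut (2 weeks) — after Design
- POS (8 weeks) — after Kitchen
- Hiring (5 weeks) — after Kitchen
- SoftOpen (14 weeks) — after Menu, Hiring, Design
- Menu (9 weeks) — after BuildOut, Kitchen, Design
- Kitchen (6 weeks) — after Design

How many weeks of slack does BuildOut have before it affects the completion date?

4

Critical path: Design→Kitchen→Menu→Marketing→Inspection = 4+6+9+9+7 = 35, so the finish is 35 weeks.
The longest chain containing BuildOut totals 31 weeks.
Float = 35 − 31 = 4.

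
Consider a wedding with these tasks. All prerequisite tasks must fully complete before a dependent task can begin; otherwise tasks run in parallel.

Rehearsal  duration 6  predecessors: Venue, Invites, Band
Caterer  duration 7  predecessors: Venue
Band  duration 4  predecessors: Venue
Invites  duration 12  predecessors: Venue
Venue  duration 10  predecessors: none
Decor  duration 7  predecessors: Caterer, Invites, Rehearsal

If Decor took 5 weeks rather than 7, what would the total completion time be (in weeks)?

33

Baseline: Venue→Invites→Rehearsal→Decor = 10+12+6+7 = 35 → 35 weeks.
Decor lies on that path, so at 5 weeks the path becomes 33 weeks.
No other chain overtakes it, so the finish is 33 weeks.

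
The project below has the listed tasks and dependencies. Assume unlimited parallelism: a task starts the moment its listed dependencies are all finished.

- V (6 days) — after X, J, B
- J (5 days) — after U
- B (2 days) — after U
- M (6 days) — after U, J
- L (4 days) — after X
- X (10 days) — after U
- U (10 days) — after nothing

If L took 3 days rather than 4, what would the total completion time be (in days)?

26

Actual critical path: U→X→V = 10+10+6 = 26 ⇒ 26 days.
The longest path through L is only 24 days, so L has float 2.
The critical path is still U→X→V; finish is now 26 days.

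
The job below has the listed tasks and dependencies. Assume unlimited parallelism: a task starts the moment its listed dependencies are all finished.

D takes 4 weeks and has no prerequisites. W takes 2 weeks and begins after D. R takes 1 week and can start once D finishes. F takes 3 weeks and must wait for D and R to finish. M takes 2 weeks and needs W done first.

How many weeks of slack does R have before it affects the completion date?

0

The longest chain is D→W→M = 4+2+2 = 8; overall finish 8 weeks.
Longest path through R: 8 weeks (earliest finish 5, latest finish 5).
So R can slip 5 − 5 = 0 weeks.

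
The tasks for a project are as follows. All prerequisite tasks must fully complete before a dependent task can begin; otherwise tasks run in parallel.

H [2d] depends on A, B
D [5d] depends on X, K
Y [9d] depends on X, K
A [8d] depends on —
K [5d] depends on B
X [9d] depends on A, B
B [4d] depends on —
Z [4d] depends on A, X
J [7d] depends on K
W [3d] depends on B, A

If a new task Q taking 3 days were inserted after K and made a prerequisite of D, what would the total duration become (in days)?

26

Originally the plan takes 26 days.
With Q inserted, D now waits for max(X, K, Q).
New critical path: A→X→Y = 8+9+9 = 26 ⇒ 26 days.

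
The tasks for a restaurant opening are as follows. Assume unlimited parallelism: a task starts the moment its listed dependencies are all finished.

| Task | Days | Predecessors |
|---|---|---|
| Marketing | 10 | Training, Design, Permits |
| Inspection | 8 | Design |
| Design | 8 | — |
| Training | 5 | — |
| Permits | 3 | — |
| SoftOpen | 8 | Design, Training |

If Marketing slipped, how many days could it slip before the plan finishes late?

0

Design→Marketing = 8+10 = 18 sets the makespan at 18 days.
Marketing finishes as early as 18 and must finish by 18.
So Marketing can slip 18 − 18 = 0 days.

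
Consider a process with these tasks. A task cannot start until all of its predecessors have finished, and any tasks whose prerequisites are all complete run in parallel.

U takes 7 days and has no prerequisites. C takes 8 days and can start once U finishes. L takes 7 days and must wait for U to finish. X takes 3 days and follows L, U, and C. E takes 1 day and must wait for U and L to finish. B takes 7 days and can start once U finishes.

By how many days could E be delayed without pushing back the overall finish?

U→C→X = 7+8+3 = 18 sets the makespan at 18 days.
Longest path through E: 15 days (earliest finish 15, latest finish 18).
So E can slip 18 − 15 = 3 days.

3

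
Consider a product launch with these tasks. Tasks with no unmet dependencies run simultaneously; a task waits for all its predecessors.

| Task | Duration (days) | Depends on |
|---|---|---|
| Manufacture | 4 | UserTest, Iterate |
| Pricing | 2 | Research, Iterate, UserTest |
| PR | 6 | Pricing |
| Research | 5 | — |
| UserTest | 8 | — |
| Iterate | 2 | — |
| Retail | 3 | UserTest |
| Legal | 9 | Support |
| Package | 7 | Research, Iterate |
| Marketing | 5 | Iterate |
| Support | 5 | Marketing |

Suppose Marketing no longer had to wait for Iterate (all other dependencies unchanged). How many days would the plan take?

Before: longest chain Iterate→Marketing→Support→Legal = 2+5+5+9 = 21, finish 21.
Without Iterate→Marketing, Marketing's earliest start moves from 2 to 0.
After: Marketing→Support→Legal = 5+5+9 = 19 → 19 days.

19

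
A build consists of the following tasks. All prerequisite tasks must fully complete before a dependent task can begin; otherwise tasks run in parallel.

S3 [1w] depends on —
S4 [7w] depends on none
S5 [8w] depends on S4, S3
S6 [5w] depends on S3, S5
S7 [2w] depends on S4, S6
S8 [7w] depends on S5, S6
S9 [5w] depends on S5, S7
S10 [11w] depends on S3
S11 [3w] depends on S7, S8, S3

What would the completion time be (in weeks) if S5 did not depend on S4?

24

Before: longest chain S4→S5→S6→S8→S11 = 7+8+5+7+3 = 30, finish 30.
Without S4→S5, S5's earliest start moves from 7 to 1.
New critical path: S3→S5→S6→S8→S11 = 1+8+5+7+3 = 24 ⇒ 24 weeks.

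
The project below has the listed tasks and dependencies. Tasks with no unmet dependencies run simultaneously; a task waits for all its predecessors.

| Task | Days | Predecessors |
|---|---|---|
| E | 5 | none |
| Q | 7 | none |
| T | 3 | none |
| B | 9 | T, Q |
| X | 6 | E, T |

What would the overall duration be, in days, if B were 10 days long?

Actual critical path: Q→B = 7+9 = 16 ⇒ 16 days.
Since B is critical, the +1 change carries straight to that chain (now 17 days).
No other chain overtakes it, so the finish is 17 days.

17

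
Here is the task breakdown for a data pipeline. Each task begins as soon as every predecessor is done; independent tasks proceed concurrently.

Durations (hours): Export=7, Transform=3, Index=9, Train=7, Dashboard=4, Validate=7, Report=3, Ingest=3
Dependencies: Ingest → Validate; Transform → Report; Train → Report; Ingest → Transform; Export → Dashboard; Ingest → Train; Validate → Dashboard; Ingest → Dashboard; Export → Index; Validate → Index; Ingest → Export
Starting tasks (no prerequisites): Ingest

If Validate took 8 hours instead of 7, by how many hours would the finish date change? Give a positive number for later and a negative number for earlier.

1

Critical path before the change: Ingest→Validate→Index = 3+7+9 = 19 giving 19 hours.
Validate is on the critical path; changing it to 8 makes that path 20 hours.
No other chain overtakes it, so the finish is 20 hours.
Change in finish: 20 − 19 = +1 hours.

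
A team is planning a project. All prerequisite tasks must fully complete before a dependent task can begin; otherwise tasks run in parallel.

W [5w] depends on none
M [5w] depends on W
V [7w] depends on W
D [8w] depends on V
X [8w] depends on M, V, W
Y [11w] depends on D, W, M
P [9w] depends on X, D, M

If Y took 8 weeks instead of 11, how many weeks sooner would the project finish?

2

Baseline: W→V→D→Y = 5+7+8+11 = 31 → 31 weeks.
Y lies on that path, so at 8 weeks the path becomes 28 weeks.
The binding chain switches to W→V→D→P = 5+7+8+9 = 29; finish 29 weeks.
Change in finish: 29 − 31 = -2 weeks.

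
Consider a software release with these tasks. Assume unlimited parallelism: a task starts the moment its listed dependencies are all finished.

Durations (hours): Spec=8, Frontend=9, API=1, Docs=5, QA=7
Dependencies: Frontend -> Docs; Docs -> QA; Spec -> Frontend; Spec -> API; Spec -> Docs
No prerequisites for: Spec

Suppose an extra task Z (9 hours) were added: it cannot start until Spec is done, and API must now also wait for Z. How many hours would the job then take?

29

Originally the job takes 29 hours.
With Z inserted, API now waits for max(Spec, Z).
New critical path: Spec→Frontend→Docs→QA = 8+9+5+7 = 29 ⇒ 29 hours.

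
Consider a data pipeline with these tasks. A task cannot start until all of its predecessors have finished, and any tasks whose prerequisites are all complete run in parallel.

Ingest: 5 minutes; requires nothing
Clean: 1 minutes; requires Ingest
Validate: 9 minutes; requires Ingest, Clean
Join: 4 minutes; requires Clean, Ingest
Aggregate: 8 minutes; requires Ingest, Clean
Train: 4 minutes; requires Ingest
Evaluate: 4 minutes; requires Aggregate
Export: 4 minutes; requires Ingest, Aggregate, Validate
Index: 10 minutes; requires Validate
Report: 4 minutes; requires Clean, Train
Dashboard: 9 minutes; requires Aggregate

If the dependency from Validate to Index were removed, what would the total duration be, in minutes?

23

With the dependency in place, Ingest→Clean→Validate→Index = 5+1+9+10 = 25 sets the finish at 25 minutes.
Without Validate→Index, Index's earliest start moves from 15 to 0.
New critical path: Ingest→Clean→Aggregate→Dashboard = 5+1+8+9 = 23 ⇒ 23 minutes.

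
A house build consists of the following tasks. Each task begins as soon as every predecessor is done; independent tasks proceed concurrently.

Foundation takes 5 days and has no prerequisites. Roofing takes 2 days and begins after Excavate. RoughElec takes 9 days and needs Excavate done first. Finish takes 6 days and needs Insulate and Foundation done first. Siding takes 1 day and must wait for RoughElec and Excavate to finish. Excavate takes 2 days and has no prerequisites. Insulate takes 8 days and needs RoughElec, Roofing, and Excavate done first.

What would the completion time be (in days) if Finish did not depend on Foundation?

With the dependency in place, Excavate→RoughElec→Insulate→Finish = 2+9+8+6 = 25 sets the finish at 25 days.
Dropping Foundation→Finish doesn't change Finish's earliest start (19); another predecessor still binds.
After: Excavate→RoughElec→Insulate→Finish = 2+9+8+6 = 25 → 25 days.

25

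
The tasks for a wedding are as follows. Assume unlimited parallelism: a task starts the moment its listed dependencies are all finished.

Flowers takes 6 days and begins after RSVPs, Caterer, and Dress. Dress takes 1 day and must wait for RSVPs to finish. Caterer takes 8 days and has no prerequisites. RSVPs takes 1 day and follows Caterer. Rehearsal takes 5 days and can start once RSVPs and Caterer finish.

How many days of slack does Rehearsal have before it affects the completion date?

Critical path: Caterer→RSVPs→Dress→Flowers = 8+1+1+6 = 16, so the finish is 16 days.
Rehearsal finishes as early as 14 and must finish by 16.
So Rehearsal can slip 16 − 14 = 2 days.

2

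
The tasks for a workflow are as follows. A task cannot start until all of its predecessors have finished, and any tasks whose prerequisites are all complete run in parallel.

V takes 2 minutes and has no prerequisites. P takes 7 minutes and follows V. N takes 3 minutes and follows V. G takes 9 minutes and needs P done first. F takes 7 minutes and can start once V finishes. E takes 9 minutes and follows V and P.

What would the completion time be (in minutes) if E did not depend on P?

Before: longest chain V→P→G = 2+7+9 = 18, finish 18.
Without P→E, E's earliest start moves from 9 to 2.
After: V→P→G = 2+7+9 = 18 → 18 minutes.

18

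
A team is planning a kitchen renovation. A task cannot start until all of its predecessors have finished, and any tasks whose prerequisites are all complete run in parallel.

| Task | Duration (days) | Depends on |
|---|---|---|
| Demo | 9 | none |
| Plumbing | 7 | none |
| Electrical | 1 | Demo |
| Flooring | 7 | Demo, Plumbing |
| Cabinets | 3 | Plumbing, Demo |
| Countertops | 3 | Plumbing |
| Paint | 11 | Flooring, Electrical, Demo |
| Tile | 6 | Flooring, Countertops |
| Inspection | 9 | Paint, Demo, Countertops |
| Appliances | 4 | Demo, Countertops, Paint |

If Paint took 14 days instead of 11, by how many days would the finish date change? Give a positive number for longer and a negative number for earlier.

Critical path before the change: Demo→Flooring→Paint→Inspection = 9+7+11+9 = 36 giving 36 days.
Paint is on the critical path; changing it to 14 makes that path 39 days.
No other chain overtakes it, so the finish is 39 days.
Change in finish: 39 − 36 = +3 days.

3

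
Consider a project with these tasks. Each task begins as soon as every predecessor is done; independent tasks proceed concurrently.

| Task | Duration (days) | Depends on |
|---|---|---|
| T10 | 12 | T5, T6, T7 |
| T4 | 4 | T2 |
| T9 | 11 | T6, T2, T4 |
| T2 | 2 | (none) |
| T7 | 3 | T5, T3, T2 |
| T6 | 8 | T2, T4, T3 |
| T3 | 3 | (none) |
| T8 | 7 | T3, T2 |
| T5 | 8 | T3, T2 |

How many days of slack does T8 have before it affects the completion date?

16

The longest chain is T2→T4→T6→T10 = 2+4+8+12 = 26; overall finish 26 days.
The longest chain containing T8 totals 10 days.
Slack of T8 = 19 − 3 = 16 days.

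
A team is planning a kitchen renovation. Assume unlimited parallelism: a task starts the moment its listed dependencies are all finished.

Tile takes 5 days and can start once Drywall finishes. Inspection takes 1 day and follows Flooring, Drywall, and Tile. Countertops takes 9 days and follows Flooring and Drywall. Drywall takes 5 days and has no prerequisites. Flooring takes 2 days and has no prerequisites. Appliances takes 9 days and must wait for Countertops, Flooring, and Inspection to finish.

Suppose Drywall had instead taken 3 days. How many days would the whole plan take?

As given, the longest chain is Drywall→Countertops→Appliances = 5+9+9 = 23, so the finish is 23 days.
Drywall is on the critical path; changing it to 3 makes that path 21 days.
That remains the longest chain; total 21 days.

21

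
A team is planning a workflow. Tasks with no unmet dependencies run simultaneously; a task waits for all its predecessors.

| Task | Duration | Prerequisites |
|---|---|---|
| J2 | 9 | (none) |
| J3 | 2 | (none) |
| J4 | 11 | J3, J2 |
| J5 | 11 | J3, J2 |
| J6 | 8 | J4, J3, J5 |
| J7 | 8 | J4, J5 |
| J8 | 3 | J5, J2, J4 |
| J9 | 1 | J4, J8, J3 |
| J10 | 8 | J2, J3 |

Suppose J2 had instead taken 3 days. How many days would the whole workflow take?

Actual critical path: J2→J4→J6 = 9+11+8 = 28 ⇒ 28 days.
J2 lies on that path, so at 3 days the path becomes 22 days.
The critical path is still J2→J4→J6; finish is now 22 days.

22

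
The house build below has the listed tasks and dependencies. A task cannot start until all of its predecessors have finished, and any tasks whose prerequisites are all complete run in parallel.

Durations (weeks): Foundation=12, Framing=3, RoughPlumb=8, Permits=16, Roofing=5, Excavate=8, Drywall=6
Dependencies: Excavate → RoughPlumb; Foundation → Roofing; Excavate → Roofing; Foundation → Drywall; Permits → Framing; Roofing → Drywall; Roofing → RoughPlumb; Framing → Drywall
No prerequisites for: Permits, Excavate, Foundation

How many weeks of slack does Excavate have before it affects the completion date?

4

The longest chain is Permits→Framing→Drywall = 16+3+6 = 25; overall finish 25 weeks.
The longest chain containing Excavate totals 21 weeks.
Float = 25 − 21 = 4.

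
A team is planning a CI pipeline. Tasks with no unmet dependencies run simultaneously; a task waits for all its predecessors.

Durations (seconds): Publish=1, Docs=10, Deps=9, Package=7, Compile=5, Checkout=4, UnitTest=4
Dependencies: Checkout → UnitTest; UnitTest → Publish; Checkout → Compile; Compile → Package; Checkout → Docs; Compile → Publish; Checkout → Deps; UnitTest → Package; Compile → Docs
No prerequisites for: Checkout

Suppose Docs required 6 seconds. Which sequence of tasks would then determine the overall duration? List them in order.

Checkout, Compile, Package

Critical path before the change: Checkout→Compile→Docs = 4+5+10 = 19 giving 19 seconds.
Docs is on the critical path; changing it to 6 makes that path 15 seconds.
The binding chain switches to Checkout→Compile→Package = 4+5+7 = 16; finish 16 seconds.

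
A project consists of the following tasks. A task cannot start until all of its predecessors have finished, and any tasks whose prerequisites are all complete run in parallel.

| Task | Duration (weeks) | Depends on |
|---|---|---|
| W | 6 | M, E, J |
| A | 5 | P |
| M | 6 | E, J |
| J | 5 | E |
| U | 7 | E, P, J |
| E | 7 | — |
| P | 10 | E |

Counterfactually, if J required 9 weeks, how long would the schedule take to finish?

28

The binding path is E→J→M→W = 7+5+6+6 = 24; finish at 24 weeks.
J lies on that path, so at 9 weeks the path becomes 28 weeks.
No other chain overtakes it, so the finish is 28 weeks.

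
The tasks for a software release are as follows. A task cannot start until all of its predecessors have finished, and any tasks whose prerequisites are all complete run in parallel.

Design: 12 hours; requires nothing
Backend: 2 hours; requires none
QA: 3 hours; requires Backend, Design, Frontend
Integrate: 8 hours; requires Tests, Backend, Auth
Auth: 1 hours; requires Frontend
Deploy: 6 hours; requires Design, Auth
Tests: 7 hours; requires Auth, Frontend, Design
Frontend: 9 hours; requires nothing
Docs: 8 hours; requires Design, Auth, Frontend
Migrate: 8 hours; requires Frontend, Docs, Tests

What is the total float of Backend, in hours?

18

Design→Docs→Migrate = 12+8+8 = 28 sets the makespan at 28 hours.
Longest path through Backend: 10 hours (earliest finish 2, latest finish 20).
So Backend can slip 20 − 2 = 18 hours.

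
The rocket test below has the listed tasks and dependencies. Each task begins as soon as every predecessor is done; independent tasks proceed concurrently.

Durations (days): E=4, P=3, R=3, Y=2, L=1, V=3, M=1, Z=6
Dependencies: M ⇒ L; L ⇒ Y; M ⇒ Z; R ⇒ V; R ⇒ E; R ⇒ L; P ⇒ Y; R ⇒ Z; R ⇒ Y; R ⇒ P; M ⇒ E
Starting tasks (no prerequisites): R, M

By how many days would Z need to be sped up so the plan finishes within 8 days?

1

Current finish: 9 days; target: 8.
Z is on every critical path, so each day cut from Z cuts the finish by one (this holds down to a finish of 8).
Need 9 − 8 = 1 day off Z → Z becomes 5 days, finish becomes 8.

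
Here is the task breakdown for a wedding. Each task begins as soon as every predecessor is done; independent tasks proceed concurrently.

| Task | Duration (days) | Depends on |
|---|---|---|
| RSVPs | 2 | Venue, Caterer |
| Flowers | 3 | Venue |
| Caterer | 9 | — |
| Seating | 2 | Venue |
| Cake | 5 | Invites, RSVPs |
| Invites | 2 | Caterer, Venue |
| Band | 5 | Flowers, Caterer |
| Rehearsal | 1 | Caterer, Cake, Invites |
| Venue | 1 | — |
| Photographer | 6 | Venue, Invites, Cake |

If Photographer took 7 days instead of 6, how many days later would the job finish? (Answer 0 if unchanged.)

1

Baseline: Caterer→Invites→Cake→Photographer = 9+2+5+6 = 22 → 22 days.
Since Photographer is critical, the +1 change carries straight to that chain (now 23 days).
No other chain overtakes it, so the finish is 23 days.
Change in finish: 23 − 22 = +1 days.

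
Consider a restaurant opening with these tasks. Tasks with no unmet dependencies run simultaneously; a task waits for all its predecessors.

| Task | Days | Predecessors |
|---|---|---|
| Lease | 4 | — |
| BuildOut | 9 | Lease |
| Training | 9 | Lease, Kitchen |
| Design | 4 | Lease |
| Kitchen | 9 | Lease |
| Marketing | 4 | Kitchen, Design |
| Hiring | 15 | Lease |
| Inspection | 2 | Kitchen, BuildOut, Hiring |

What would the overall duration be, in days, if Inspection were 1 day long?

The binding path is Lease→Kitchen→Training = 4+9+9 = 22; finish at 22 days.
The longest path through Inspection is only 21 days, so Inspection has float 1.
That remains the longest chain; total 22 days.

22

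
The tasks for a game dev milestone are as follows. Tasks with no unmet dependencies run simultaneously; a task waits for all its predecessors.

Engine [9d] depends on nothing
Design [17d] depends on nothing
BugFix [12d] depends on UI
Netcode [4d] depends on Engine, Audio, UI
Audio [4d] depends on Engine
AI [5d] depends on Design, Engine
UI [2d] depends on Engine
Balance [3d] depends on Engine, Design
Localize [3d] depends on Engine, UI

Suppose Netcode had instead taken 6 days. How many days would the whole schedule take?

Critical path before the change: Engine→UI→BugFix = 9+2+12 = 23 giving 23 days.
Netcode has 6 days of float (longest path through it is 17).
The critical path is still Engine→UI→BugFix; finish is now 23 days.

23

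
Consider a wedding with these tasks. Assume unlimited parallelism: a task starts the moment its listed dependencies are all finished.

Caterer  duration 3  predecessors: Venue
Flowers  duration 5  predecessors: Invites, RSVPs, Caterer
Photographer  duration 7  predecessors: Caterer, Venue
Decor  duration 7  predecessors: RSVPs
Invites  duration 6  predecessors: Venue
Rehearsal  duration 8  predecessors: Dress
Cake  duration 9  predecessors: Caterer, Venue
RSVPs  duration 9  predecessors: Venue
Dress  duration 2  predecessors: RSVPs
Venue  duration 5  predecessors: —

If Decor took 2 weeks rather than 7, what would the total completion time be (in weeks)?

Baseline: Venue→RSVPs→Dress→Rehearsal = 5+9+2+8 = 24 → 24 weeks.
Decor is off the critical path — its longest chain is 21 weeks, giving 3 of slack.
No other chain overtakes it, so the finish is 24 weeks.

24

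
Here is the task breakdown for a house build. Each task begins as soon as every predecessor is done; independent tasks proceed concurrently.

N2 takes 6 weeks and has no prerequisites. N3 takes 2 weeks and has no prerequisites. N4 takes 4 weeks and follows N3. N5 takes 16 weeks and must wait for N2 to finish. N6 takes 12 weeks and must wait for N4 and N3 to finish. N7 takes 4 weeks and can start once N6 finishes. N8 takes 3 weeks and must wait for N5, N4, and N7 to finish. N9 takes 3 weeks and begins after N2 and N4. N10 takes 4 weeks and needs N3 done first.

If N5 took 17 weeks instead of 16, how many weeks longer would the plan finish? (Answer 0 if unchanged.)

The binding path is N2→N5→N8 = 6+16+3 = 25; finish at 25 weeks.
N5 lies on that path, so at 17 weeks the path becomes 26 weeks.
No other chain overtakes it, so the finish is 26 weeks.
Change in finish: 26 − 25 = +1 weeks.

1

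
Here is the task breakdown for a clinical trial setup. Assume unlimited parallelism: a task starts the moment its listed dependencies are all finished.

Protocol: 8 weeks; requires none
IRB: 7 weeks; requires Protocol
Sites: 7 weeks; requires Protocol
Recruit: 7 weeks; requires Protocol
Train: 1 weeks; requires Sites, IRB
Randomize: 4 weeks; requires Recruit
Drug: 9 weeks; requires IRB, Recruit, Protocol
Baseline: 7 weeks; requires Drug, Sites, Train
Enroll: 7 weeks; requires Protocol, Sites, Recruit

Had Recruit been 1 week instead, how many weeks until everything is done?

31

As given, the longest chain is Protocol→Recruit→Drug→Baseline = 8+7+9+7 = 31, so the finish is 31 weeks.
Recruit lies on that path, so at 1 week the path becomes 25 weeks.
The binding chain switches to Protocol→IRB→Drug→Baseline = 8+7+9+7 = 31; finish 31 weeks.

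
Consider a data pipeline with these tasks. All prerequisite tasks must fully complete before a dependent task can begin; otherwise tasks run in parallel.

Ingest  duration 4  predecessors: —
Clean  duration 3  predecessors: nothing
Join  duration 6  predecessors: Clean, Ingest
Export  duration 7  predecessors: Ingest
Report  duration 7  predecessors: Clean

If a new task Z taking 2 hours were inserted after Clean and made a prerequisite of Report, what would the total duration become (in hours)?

Originally the data pipeline takes 11 hours.
With Z inserted, Report now waits for max(Clean, Z).
New critical path: Clean→Z→Report = 3+2+7 = 12 ⇒ 12 hours.

12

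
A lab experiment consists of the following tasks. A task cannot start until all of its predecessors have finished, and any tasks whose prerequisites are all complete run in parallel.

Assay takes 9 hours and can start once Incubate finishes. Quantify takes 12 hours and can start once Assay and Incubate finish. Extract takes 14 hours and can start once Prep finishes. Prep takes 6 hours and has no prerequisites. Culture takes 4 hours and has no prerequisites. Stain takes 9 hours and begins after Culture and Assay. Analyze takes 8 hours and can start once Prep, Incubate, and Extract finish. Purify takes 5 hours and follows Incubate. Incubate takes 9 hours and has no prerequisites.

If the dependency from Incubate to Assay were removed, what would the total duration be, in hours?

Original critical path: Incubate→Assay→Quantify = 9+9+12 = 30 ⇒ 30 hours.
Without Incubate→Assay, Assay's earliest start moves from 9 to 0.
New critical path: Prep→Extract→Analyze = 6+14+8 = 28 ⇒ 28 hours.

28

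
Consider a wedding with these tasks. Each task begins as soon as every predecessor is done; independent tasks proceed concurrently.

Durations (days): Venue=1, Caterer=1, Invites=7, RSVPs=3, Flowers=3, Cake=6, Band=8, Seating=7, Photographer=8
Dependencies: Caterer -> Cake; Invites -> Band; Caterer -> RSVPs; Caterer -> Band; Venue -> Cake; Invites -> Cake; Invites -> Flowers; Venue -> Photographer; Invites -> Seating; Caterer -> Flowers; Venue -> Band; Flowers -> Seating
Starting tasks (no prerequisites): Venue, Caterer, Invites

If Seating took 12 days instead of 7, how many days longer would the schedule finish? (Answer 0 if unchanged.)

5

As given, the longest chain is Invites→Flowers→Seating = 7+3+7 = 17, so the finish is 17 days.
Seating lies on that path, so at 12 days the path becomes 22 days.
That remains the longest chain; total 22 days.
Change in finish: 22 − 17 = +5 days.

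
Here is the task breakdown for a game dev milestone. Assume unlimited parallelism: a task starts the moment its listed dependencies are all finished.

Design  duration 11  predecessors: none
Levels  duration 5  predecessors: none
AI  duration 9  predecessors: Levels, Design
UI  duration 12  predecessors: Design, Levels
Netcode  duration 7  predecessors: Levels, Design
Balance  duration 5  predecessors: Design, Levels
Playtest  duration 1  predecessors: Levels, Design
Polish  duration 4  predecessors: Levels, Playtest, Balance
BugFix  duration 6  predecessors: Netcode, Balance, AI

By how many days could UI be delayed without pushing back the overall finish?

3

The longest chain is Design→AI→BugFix = 11+9+6 = 26; overall finish 26 days.
Longest path through UI: 23 days (earliest finish 23, latest finish 26).
Float = 26 − 23 = 3.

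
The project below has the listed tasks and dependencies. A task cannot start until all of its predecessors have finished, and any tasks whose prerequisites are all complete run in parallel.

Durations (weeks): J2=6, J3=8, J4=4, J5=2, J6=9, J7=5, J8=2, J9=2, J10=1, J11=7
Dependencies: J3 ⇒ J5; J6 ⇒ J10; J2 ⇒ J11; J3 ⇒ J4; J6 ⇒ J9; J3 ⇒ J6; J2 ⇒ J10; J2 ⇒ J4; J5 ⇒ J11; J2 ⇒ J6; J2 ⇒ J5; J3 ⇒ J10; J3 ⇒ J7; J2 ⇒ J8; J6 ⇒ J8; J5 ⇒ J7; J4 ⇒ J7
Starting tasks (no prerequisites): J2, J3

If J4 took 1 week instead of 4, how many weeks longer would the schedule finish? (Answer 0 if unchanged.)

Critical path before the change: J3→J6→J8 = 8+9+2 = 19 giving 19 weeks.
J4 is off the critical path — its longest chain is 17 weeks, giving 2 of slack.
That remains the longest chain; total 19 weeks.
Change in finish: 19 − 19 = +0 weeks.

0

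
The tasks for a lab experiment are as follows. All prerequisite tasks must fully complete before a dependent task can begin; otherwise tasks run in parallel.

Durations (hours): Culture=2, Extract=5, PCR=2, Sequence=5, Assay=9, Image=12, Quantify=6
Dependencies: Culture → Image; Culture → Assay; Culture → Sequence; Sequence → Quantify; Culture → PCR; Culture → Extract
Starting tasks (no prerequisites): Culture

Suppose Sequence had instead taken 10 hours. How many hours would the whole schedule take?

The binding path is Culture→Image = 2+12 = 14; finish at 14 hours.
Sequence has 1 hour of float (longest path through it is 13).
New critical path: Culture→Sequence→Quantify = 2+10+6 = 18 ⇒ 18 hours.

18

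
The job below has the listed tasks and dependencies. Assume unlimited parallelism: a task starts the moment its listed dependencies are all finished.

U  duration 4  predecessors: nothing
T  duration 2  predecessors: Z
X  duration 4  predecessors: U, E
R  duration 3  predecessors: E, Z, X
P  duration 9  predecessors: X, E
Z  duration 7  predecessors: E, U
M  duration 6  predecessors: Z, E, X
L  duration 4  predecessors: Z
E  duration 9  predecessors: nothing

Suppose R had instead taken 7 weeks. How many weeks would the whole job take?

23

Actual critical path: E→Z→M = 9+7+6 = 22 ⇒ 22 weeks.
The longest path through R is only 19 weeks, so R has float 3.
Now E→Z→R = 9+7+7 = 23 is longest, so the finish becomes 23 weeks.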